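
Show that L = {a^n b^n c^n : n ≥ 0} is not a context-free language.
Assume for contradiction that L is context-free, and let p ≥ 1 be the pumping length given by the pumping lemma for CFLs.
Choose s = a^p b^p c^p. Then s ∈ L and |s| = 3p ≥ p.
By the CFL pumping lemma, s = uvxyz for some u, v, x, y, z with |vxy| ≤ p, |vy| ≥ 1, and uv^i xy^i z ∈ L for every i ≥ 0.

Because |vxy| ≤ p, the window vxy cannot contain both an a and a c: any substring of s containing both must include the entire block b^p plus at least one a and one c, so it has length ≥ p + 2 > p.
Hence at least one of the letters a, c does not occur in vy at all.

Take i = 0: the string uxz is obtained from s by deleting |vy| ≥ 1 symbols, so |uxz| = 3p − |vy| < 3p.
But the letter (a or c) that does not occur in vy still occurs exactly p times in uxz. Every string of L with exactly p copies of some letter is a^p b^p c^p, of length 3p. Since |uxz| < 3p, uxz ∉ L.

This contradicts the CFL pumping lemma, which requires uv^i xy^i z ∈ L for all i ≥ 0.
Hence L = {a^n b^n c^n : n ≥ 0} is not context-free. ∎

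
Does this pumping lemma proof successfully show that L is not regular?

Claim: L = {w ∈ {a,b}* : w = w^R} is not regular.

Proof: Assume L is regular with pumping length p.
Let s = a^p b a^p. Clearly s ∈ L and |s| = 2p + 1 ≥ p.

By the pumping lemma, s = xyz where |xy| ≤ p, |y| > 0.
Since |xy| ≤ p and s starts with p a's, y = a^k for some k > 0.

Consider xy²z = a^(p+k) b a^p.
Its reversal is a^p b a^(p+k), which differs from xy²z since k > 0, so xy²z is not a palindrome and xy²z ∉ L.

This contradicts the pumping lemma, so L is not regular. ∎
The proof is correct.

This proof is valid because:
1. s = a^p b a^p is in L and is chosen in terms of p, so |s| ≥ p holds for every p
2. The decomposition analysis is correct: |xy| ≤ p forces y to lie inside the leading a's
3. The contradiction is valid: a^(p+k) b a^p has more a's before the b than after it, so it is not a palindrome
4. The conclusion follows logically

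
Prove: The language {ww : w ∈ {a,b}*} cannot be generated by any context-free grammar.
Assume for contradiction that L is context-free, and let p ≥ 1 be the pumping length given by the pumping lemma for CFLs.
Choose s = a^p b^p a^p b^p. Then s ∈ L (take w = a^p b^p) and |s| = 4p ≥ p.
By the CFL pumping lemma, s = uvxyz for some u, v, x, y, z with |vxy| ≤ p, |vy| ≥ 1, and uv^i xy^i z ∈ L for every i ≥ 0.

Write s as four blocks A₁ B₁ A₂ B₂ with A₁ = A₂ = a^p and B₁ = B₂ = b^p. Since |vxy| ≤ p, the window vxy lies inside at most two adjacent blocks. Take i = 0 and let t = uxz, so |t| = 4p − |vy| with 1 ≤ |vy| ≤ p. If |t| is odd, t ∉ L immediately, so assume |vy| is even (hence |vy| ≥ 2) and |t|/2 = 2p − |vy|/2, which satisfies p ≤ |t|/2 ≤ 2p − 1.

Case 1 (vxy inside A₁B₁): t = a^(p−j) b^(p−l) a^p b^p with j + l = |vy|. The second half of t has length < 2p, so it is a suffix of the trailing a^p b^p and ends in b; the first half is a^(p−j) b^(p−l) a^((j+l)/2), which ends in a because (j+l)/2 ≥ 1. The halves differ, so t ∉ L.

Case 2 (vxy inside B₁A₂, straddling the middle): t = a^p b^(p−j) a^(p−l) b^p with j + l = |vy|. If t = ww, then w is a prefix of t of length ≥ p, so w begins with a^p; and w is a suffix of t of length ≥ p, so w ends with b^p. That forces |w| ≥ 2p, contradicting |w| = |t|/2 ≤ 2p − 1. So t ∉ L.

Case 3 (vxy inside A₂B₂): t = a^p b^p a^(p−j) b^(p−l) with j + l = |vy|. The first half of t is a prefix of a^p b^p, so it begins with a; the second half is b^((j+l)/2) a^(p−j) b^(p−l), which begins with b. The halves differ, so t ∉ L.

In every case uv⁰xy⁰z = uxz ∉ L.

This contradicts the CFL pumping lemma, which requires uv^i xy^i z ∈ L for all i ≥ 0.
Hence L = {ww : w ∈ {a,b}*} is not context-free. ∎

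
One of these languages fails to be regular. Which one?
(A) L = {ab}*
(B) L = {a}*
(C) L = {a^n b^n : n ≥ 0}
(C) {a^n b^n : n ≥ 0}

(C) L = {a^n b^n : n ≥ 0} is NOT regular.

The pumping lemma can be used to prove this:
After pumping, the number of a's and b's become unequal

The other languages are regular because they can be recognized by finite automata.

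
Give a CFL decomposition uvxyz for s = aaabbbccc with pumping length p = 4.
u='aa', v='a', x='bb', y='b', z='ccc'

For s = aaabbbccc with pumping length p = 4:

One valid decomposition:
- u = 'aa'
- v = 'a'
- x = 'bb'
- y = 'b'
- z = 'ccc'

Verification:
- uvxyz = 'aa' + 'a' + 'bb' + 'b' + 'ccc' = aaabbbccc ✓
- |vxy| = |'abbb'| = 4 ≤ 4 ✓
- |vy| = |'ab'| = 2 > 0 ✓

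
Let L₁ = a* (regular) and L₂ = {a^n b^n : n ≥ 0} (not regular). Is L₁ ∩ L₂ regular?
Yes — L₁ ∩ L₂ is regular.

A string of a* contains no b's, and the only string of {a^n b^n} with no b's is ε (n = 0). So L₁ ∩ L₂ = {ε}, a finite language, which is regular.

Note that the bare facts "L₁ regular, L₂ non-regular" do not settle the question by themselves: the closure of regular languages under ∪, ∩, complement and difference applies only when BOTH operands are regular. With a non-regular operand the result can come out regular or non-regular depending on the specific languages, so one has to work out L₁ ∩ L₂ for this particular pair, as above.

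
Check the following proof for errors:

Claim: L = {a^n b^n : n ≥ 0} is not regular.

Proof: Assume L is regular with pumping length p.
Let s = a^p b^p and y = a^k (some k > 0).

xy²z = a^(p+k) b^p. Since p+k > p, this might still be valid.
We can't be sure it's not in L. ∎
The proof is INCORRECT.

Error: The conclusion is wrong.
xy²z = a^(p+k) b^p is definitely NOT in L because the number of a's (p+k) ≠ number of b's (p).
The proof incorrectly doubts what is actually a valid contradiction.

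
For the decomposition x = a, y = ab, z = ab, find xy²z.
aababab

Given x = 'a', y = 'ab', z = 'ab' and i = 2:

xy^2z = x + y·y·...·y (2 times) + z
       = 'a' + 'ab'^2 + 'ab'
       = 'a' + 'abab' + 'ab'
       = 'aababab'

The pumped string is 'aababab' with length 7.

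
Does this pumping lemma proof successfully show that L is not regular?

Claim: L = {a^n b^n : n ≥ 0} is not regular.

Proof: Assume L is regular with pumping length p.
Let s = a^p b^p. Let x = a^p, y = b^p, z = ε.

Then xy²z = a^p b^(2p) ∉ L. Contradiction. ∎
The proof is INCORRECT.

Error: The decomposition violates |xy| ≤ p.
With x = a^p and y = b^p, we have |xy| = 2p > p.
The pumping lemma requires |xy| ≤ p, so y must be within the first p characters.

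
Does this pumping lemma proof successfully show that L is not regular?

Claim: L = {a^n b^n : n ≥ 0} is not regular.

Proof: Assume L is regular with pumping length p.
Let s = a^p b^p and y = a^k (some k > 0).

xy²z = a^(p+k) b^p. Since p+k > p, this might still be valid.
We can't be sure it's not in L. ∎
The proof is INCORRECT.

Error: The conclusion is wrong.
xy²z = a^(p+k) b^p is definitely NOT in L because the number of a's (p+k) ≠ number of b's (p).
The proof incorrectly doubts what is actually a valid contradiction.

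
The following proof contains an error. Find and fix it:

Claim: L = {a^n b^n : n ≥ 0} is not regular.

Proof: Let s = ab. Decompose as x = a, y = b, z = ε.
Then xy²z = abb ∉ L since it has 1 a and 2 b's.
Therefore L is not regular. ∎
Error: The string s = ab might be shorter than the pumping length p.

Correction: Choose s = a^p b^p to ensure |s| ≥ p. Also, the decomposition is wrong: with |xy| ≤ p, y cannot include b's when s starts with p a's.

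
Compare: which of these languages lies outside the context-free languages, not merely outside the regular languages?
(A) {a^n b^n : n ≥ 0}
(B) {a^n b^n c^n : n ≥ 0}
(B) {a^n b^n c^n : n ≥ 0}

(B) {a^n b^n c^n : n ≥ 0} requires the CFL pumping lemma.

- {a^n b^n : n ≥ 0} is context-free (but not regular)
  • Can be shown non-regular with the regular pumping lemma
  • After pumping, the number of a's and b's become unequal

- {a^n b^n c^n : n ≥ 0} is NOT context-free
  • Requires the CFL pumping lemma to prove
  • Cannot maintain three equal counts simultaneously

The CFL pumping lemma is "stronger" in that it can prove non-membership
in the larger class of context-free languages.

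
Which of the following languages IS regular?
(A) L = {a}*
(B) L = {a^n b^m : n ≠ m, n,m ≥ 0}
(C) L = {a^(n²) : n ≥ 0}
(A) {a}*

(A) L = {a}* is regular.

This can be recognized by a finite automaton (DFA/NFA).
Regular expressions like {a}* define regular languages.

The other choices are not regular:
- {a^(n²) : n ≥ 0}: After pumping, length is no longer a perfect square
- {a^n b^m : n ≠ m, n,m ≥ 0}: After pumping a's, we can make n = m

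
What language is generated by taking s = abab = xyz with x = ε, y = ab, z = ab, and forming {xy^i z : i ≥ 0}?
{xy^i z : i ≥ 0} = {(ab)^(i+1) : i ≥ 0} = {ab, abab, ababab, ...}

With x = ε, y = ab, z = ab: Pumping 'ab' gives strings of alternating a's and b's.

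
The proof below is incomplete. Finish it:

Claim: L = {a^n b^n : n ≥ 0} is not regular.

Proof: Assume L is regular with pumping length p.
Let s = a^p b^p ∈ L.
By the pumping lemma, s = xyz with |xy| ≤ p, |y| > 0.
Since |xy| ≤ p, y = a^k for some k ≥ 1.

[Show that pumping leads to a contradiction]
Consider xy²z = a^(p+k) b^p.

Since k ≥ 1, we have p + k > p.
So xy²z has more a's than b's: (p+k) a's vs p b's.
This means xy²z ∉ L because a^n b^n requires equal counts.

This contradicts the pumping lemma which states xy²z ∈ L.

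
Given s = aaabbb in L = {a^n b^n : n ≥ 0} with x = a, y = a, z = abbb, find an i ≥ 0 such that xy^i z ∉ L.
i = 0

xy⁰z = a · ε · abbb = aabbb; aabbb has 2 a's and 3 b's; 2 ≠ 3, so it is not in L.
(Other choices also work, e.g. i = 2, 3; only i = 1 is guaranteed to stay in L since xy¹z = s.)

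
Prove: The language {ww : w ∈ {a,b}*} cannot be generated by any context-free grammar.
Assume for contradiction that L is context-free, and let p ≥ 1 be the pumping length given by the pumping lemma for CFLs.
Choose s = a^p b^p a^p b^p. Then s ∈ L (take w = a^p b^p) and |s| = 4p ≥ p.
By the CFL pumping lemma, s = uvxyz for some u, v, x, y, z with |vxy| ≤ p, |vy| ≥ 1, and uv^i xy^i z ∈ L for every i ≥ 0.

Write s as four blocks A₁ B₁ A₂ B₂ with A₁ = A₂ = a^p and B₁ = B₂ = b^p. Since |vxy| ≤ p, the window vxy lies inside at most two adjacent blocks. Take i = 0 and let t = uxz, so |t| = 4p − |vy| with 1 ≤ |vy| ≤ p. If |t| is odd, t ∉ L immediately, so assume |vy| is even (hence |vy| ≥ 2) and |t|/2 = 2p − |vy|/2, which satisfies p ≤ |t|/2 ≤ 2p − 1.

Case 1 (vxy inside A₁B₁): t = a^(p−j) b^(p−l) a^p b^p with j + l = |vy|. The second half of t has length < 2p, so it is a suffix of the trailing a^p b^p and ends in b; the first half is a^(p−j) b^(p−l) a^((j+l)/2), which ends in a because (j+l)/2 ≥ 1. The halves differ, so t ∉ L.

Case 2 (vxy inside B₁A₂, straddling the middle): t = a^p b^(p−j) a^(p−l) b^p with j + l = |vy|. If t = ww, then w is a prefix of t of length ≥ p, so w begins with a^p; and w is a suffix of t of length ≥ p, so w ends with b^p. That forces |w| ≥ 2p, contradicting |w| = |t|/2 ≤ 2p − 1. So t ∉ L.

Case 3 (vxy inside A₂B₂): t = a^p b^p a^(p−j) b^(p−l) with j + l = |vy|. The first half of t is a prefix of a^p b^p, so it begins with a; the second half is b^((j+l)/2) a^(p−j) b^(p−l), which begins with b. The halves differ, so t ∉ L.

In every case uv⁰xy⁰z = uxz ∉ L.

This contradicts the CFL pumping lemma, which requires uv^i xy^i z ∈ L for all i ≥ 0.
Hence L = {ww : w ∈ {a,b}*} is not context-free. ∎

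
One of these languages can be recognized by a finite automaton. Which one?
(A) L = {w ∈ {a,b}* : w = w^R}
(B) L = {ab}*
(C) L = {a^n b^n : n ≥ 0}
(B) {ab}*

(B) L = {ab}* is regular.

This can be recognized by a finite automaton (DFA/NFA).
Regular expressions like {ab}* define regular languages.

The other choices are not regular:
- {a^n b^n : n ≥ 0}: After pumping, the number of a's and b's become unequal
- {w ∈ {a,b}* : w = w^R}: After pumping, the string is no longer symmetric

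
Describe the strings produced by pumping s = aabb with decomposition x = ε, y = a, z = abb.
{xy^i z : i ≥ 0} = {a^(i+1) b^2 : i ≥ 0} = {abb, aabb, aaabb, ...}

With x = ε, y = a, z = abb: Starting with aabb and pumping the first 'a' (z = abb keeps the second 'a'), we get strings with i+1 a's followed by 2 b's for i = 0, 1, 2, ...; note bb is not produced because z always contributes one a.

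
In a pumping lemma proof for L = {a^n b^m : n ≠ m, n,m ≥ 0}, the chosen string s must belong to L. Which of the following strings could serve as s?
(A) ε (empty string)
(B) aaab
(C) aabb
(B) aaab

The pumping lemma is applied to a string s that lies in L, so first check membership of each option:
- (A) ε = a^0 b^0 has n = m = 0, so it is not in L ✗
- (B) aaab = a^3 b^1 with 3 ≠ 1, so it is in L ✓
- (C) aabb = a^2 b^2 has n = m = 2, so it is not in L ✗

Only (B) aaab is in L, so it is the only candidate that could play the role of s.
(In a complete proof one picks s in terms of the pumping length p so that |s| ≥ p is guaranteed; a fixed string like aaab illustrates the shape of such an s.)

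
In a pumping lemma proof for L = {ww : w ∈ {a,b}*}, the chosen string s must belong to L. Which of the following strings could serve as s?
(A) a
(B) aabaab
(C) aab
(B) aabaab

The pumping lemma is applied to a string s that lies in L, so first check membership of each option:
- (A) a has odd length 1, so it cannot be written as ww and is not in L ✗
- (B) aabaab splits into halves aab · aab, which are equal, so it is in L (w = aab) ✓
- (C) aab has odd length 3, so it cannot be written as ww and is not in L ✗

Only (B) aabaab is in L, so it is the only candidate that could play the role of s.
(In a complete proof one picks s in terms of the pumping length p so that |s| ≥ p is guaranteed; a fixed string like aabaab illustrates the shape of such an s.)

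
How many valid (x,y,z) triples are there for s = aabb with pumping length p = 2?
3

For s = 'aabb' with pumping length p = 2:

Constraints: |xy| ≤ 2, |y| > 0

Valid decompositions (|xy| ≤ p, |y| ≥ 1):
  • x='', y='a', z='abb'
  • x='a', y='a', z='bb'
  • x='', y='aa', z='bb'

Total count: 3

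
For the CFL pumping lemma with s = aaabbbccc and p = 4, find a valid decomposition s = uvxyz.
u='aa', v='a', x='bb', y='b', z='ccc'

For s = aaabbbccc with pumping length p = 4:

One valid decomposition:
- u = 'aa'
- v = 'a'
- x = 'bb'
- y = 'b'
- z = 'ccc'

Verification:
- uvxyz = 'aa' + 'a' + 'bb' + 'b' + 'ccc' = aaabbbccc ✓
- |vxy| = |'abbb'| = 4 ≤ 4 ✓
- |vy| = |'ab'| = 2 > 0 ✓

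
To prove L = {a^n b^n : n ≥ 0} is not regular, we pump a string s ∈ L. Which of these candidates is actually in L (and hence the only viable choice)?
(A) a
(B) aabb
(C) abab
(B) aabb

The pumping lemma is applied to a string s that lies in L, so first check membership of each option:
- (A) a has 1 a's and 0 b's; 1 ≠ 0, so it is not in L ✗
- (B) aabb = a^2 b^2 has equal counts (2 = 2), so it is in L ✓
- (C) abab has an a after a b, so it is not of the form a^n b^n and is not in L ✗

Only (B) aabb is in L, so it is the only candidate that could play the role of s.
(In a complete proof one picks s in terms of the pumping length p so that |s| ≥ p is guaranteed; a fixed string like aabb illustrates the shape of such an s.)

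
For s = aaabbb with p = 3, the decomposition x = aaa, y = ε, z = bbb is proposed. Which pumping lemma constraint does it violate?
Violated: |y| > 0

The decomposition x = aaa, y = ε, z = bbb for s = aaabbb with p = 3
violates the constraint: |y| > 0

|y| = 0, but the pumping lemma requires |y| > 0 (y must be non-empty).

Pumping lemma constraints:
1. xyz = s (decomposition is valid)
2. |xy| ≤ p
3. |y| > 0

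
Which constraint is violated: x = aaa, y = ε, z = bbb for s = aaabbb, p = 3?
Violated: |y| > 0

The decomposition x = aaa, y = ε, z = bbb for s = aaabbb with p = 3
violates the constraint: |y| > 0

|y| = 0, but the pumping lemma requires |y| > 0 (y must be non-empty).

Pumping lemma constraints:
1. xyz = s (decomposition is valid)
2. |xy| ≤ p
3. |y| > 0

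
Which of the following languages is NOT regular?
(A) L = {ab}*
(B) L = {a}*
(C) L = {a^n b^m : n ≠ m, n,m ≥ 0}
(C) {a^n b^m : n ≠ m, n,m ≥ 0}

(C) L = {a^n b^m : n ≠ m, n,m ≥ 0} is NOT regular.

The pumping lemma can be used to prove this:
After pumping a's, we can make n = m

The other languages are regular because they can be recognized by finite automata.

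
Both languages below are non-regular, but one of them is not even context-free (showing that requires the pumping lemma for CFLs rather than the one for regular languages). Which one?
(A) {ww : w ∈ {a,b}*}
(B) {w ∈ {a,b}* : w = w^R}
(A) {ww : w ∈ {a,b}*}

(A) {ww : w ∈ {a,b}*} requires the CFL pumping lemma.

- {w ∈ {a,b}* : w = w^R} is context-free (but not regular)
  • Can be shown non-regular with the regular pumping lemma
  • After pumping, the string is no longer symmetric

- {ww : w ∈ {a,b}*} is NOT context-free
  • Requires the CFL pumping lemma to prove
  • Even a PDA cannot compare two arbitrary halves symbol by symbol; CFL pumping on a^p b^p a^p b^p fails

The CFL pumping lemma is "stronger" in that it can prove non-membership
in the larger class of context-free languages.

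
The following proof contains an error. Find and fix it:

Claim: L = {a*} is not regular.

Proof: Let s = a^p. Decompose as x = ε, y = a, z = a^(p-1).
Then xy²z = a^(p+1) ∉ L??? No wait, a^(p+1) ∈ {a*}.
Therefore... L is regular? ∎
Error: The proof attempts to show a*  is not regular, but a* IS regular!

Correction: a* is a regular language (recognized by a simple DFA with one accepting state and self-loop on 'a'). The pumping lemma can only prove non-regularity, not regularity. For regular languages, pumping always works.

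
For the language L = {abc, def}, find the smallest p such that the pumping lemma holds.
p = 4

For a finite language L, the pumping lemma holds vacuously if p > max|s| for s ∈ L.

The longest string in L = {abc, def} has length 3.
If p = 4, then no string s ∈ L has |s| ≥ p, so the condition is vacuously true.

The minimum pumping length is p = 4.

Why no smaller p works: for any p ≤ 3, the longest string s ∈ L has |s| = 3 ≥ p, so it would
have to be pumpable; but pumping up (i = 2, 3, ...) produces ever longer strings, which cannot all lie in the
finite language L. So the pumping property fails for every p ≤ 3.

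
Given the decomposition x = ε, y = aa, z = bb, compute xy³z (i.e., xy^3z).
aaaaaabb

Given x = '', y = 'aa', z = 'bb' and i = 3:

xy^3z = x + y·y·...·y (3 times) + z
       = '' + 'aa'^3 + 'bb'
       = '' + 'aaaaaa' + 'bb'
       = 'aaaaaabb'

The pumped string is 'aaaaaabb' with length 8.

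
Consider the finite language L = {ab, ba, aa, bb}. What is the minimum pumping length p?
p = 3

For a finite language L, the pumping lemma holds vacuously if p > max|s| for s ∈ L.

The longest string in L = {ab, ba, aa, bb} has length 2.
If p = 3, then no string s ∈ L has |s| ≥ p, so the condition is vacuously true.

The minimum pumping length is p = 3.

Why no smaller p works: for any p ≤ 2, the longest string s ∈ L has |s| = 2 ≥ p, so it would
have to be pumpable; but pumping up (i = 2, 3, ...) produces ever longer strings, which cannot all lie in the
finite language L. So the pumping property fails for every p ≤ 2.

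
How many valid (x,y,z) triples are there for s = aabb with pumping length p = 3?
6

For s = 'aabb' with pumping length p = 3:

Constraints: |xy| ≤ 3, |y| > 0

Valid decompositions (|xy| ≤ p, |y| ≥ 1):
  • x='', y='a', z='abb'
  • x='a', y='a', z='bb'
  • x='', y='aa', z='bb'
  • x='aa', y='b', z='b'
  • x='a', y='ab', z='b'
  • x='', y='aab', z='b'

Total count: 6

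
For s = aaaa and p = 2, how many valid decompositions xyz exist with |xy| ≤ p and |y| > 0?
3

For s = 'aaaa' with pumping length p = 2:

Constraints: |xy| ≤ 2, |y| > 0

Valid decompositions (|xy| ≤ p, |y| ≥ 1):
  • x='', y='a', z='aaa'
  • x='a', y='a', z='aa'
  • x='', y='aa', z='aa'

Total count: 3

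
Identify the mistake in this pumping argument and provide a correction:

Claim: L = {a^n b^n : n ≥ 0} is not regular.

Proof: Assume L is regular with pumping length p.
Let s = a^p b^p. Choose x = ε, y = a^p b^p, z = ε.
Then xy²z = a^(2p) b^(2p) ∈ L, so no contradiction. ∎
Error: The decomposition violates |xy| ≤ p. With y = a^p b^p, |xy| = |y| = 2p > p. (The proof also miscomputes xy²z, which would be a^p b^p a^p b^p rather than a^(2p) b^(2p), and it wrongly treats one harmless decomposition as settling the matter — the prover does not get to choose the decomposition.)

Correction: The pumping lemma requires |xy| ≤ p, and the argument must handle every decomposition satisfying |xy| ≤ p, |y| ≥ 1. Since s starts with p a's, any such y consists only of a's, say y = a^k with k ≥ 1. Then xy²z = a^(p+k) b^p has unequal numbers of a's and b's, so xy²z ∉ L — the required contradiction.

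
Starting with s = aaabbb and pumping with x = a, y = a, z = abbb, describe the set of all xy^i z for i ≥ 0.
{xy^i z : i ≥ 0} = {a^(2+i) b^3 : i ≥ 0} = {aabbb, aaabbb, aaaabbb, ...}

With x = a, y = a, z = abbb: Starting with aaabbb and pumping the second 'a', we get strings with 2+i a's followed by 3 b's for i = 0, 1, 2, ...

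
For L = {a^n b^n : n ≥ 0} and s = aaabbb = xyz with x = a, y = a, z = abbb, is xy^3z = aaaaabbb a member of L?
No

xy³z = a · aaa · abbb = aaaaabbb.
aaaaabbb has 5 a's and 3 b's; 5 ≠ 3, so it is not in L.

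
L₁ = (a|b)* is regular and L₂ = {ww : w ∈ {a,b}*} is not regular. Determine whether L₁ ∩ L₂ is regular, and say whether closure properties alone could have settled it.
No — L₁ ∩ L₂ is not regular.

(a|b)* is all strings over {a,b}, so L₁ ∩ L₂ = {ww : w ∈ {a,b}*} = L₂ itself, which is not regular (pump s = a^p b a^p b).

Note that the bare facts "L₁ regular, L₂ non-regular" do not settle the question by themselves: the closure of regular languages under ∪, ∩, complement and difference applies only when BOTH operands are regular. With a non-regular operand the result can come out regular or non-regular depending on the specific languages, so one has to work out L₁ ∩ L₂ for this particular pair, as above.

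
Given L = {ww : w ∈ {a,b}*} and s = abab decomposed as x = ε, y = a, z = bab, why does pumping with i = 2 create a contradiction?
xy²z = aabab ∉ L

Pumping with i = 2 replaces y = a by y² = aa:
- Original: s = xyz = abab; abab splits into halves ab · ab, which are equal, so it is in L (w = ab)
- Pumped: xy²z = ε · aa · bab = aabab
- aabab has odd length 5, so it cannot be written as ww and is not in L

The pumping lemma would require xy²z ∈ L, so this decomposition yields a contradiction.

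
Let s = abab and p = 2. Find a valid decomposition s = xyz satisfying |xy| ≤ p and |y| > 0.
x = 'a', y = 'b', z = 'ab'

For s = abab and p = 2, one valid decomposition is:
- x = 'a' (length 1)
- y = 'b' (length 1)
- z = 'ab' (length 2)

Verification:
- xyz = 'a' + 'b' + 'ab' = abab ✓
- |xy| = 2 ≤ 2 ✓
- |y| = 1 > 0 ✓

All pumping lemma constraints are satisfied.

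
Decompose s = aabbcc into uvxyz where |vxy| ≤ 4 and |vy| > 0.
u='a', v='a', x='bb', y='c', z='c'

For s = aabbcc with pumping length p = 4:

One valid decomposition:
- u = 'a'
- v = 'a'
- x = 'bb'
- y = 'c'
- z = 'c'

Verification:
- uvxyz = 'a' + 'a' + 'bb' + 'c' + 'c' = aabbcc ✓
- |vxy| = |'abbc'| = 4 ≤ 4 ✓
- |vy| = |'ac'| = 2 > 0 ✓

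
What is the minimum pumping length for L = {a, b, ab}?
p = 3

For a finite language L, the pumping lemma holds vacuously if p > max|s| for s ∈ L.

The longest string in L = {a, b, ab} has length 2.
If p = 3, then no string s ∈ L has |s| ≥ p, so the condition is vacuously true.

The minimum pumping length is p = 3.

Why no smaller p works: for any p ≤ 2, the longest string s ∈ L has |s| = 2 ≥ p, so it would
have to be pumpable; but pumping up (i = 2, 3, ...) produces ever longer strings, which cannot all lie in the
finite language L. So the pumping property fails for every p ≤ 2.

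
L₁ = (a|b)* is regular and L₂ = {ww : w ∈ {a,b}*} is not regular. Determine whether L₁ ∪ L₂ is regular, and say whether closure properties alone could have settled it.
Yes — L₁ ∪ L₂ is regular.

{ww} ⊆ (a|b)*, so L₁ ∪ L₂ = (a|b)*, which is regular.

Note that the bare facts "L₁ regular, L₂ non-regular" do not settle the question by themselves: the closure of regular languages under ∪, ∩, complement and difference applies only when BOTH operands are regular. With a non-regular operand the result can come out regular or non-regular depending on the specific languages, so one has to work out L₁ ∪ L₂ for this particular pair, as above.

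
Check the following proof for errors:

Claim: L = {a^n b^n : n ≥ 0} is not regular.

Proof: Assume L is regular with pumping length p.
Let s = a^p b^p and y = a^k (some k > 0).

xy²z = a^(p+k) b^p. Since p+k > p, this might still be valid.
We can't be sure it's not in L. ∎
The proof is INCORRECT.

Error: The conclusion is wrong.
xy²z = a^(p+k) b^p is definitely NOT in L because the number of a's (p+k) ≠ number of b's (p).
The proof incorrectly doubts what is actually a valid contradiction.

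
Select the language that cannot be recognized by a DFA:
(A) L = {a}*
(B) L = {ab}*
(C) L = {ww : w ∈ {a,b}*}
(C) {ww : w ∈ {a,b}*}

(C) L = {ww : w ∈ {a,b}*} is NOT regular.

The pumping lemma can be used to prove this:
After pumping, the two halves no longer match

The other languages are regular because they can be recognized by finite automata.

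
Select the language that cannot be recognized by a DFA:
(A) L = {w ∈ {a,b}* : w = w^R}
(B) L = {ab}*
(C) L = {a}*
(A) {w ∈ {a,b}* : w = w^R}

(A) L = {w ∈ {a,b}* : w = w^R} is NOT regular.

The pumping lemma can be used to prove this:
After pumping, the string is no longer symmetric

The other languages are regular because they can be recognized by finite automata.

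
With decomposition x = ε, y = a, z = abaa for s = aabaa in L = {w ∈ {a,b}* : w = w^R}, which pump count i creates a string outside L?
i = 0

xy⁰z = ε · ε · abaa = abaa; abaa reversed is aaba ≠ abaa, so it is not a palindrome and is not in L.
(Other choices also work, e.g. i = 2, 3; only i = 1 is guaranteed to stay in L since xy¹z = s.)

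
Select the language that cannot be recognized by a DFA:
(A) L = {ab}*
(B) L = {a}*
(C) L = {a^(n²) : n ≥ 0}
(C) {a^(n²) : n ≥ 0}

(C) L = {a^(n²) : n ≥ 0} is NOT regular.

The pumping lemma can be used to prove this:
After pumping, length is no longer a perfect square

The other languages are regular because they can be recognized by finite automata.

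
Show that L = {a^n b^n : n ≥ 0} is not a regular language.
Assume for contradiction that L is regular, and let p ≥ 1 be the pumping length given by the pumping lemma.
Choose s = a^p b^p. Then s ∈ L and |s| = 2p ≥ p.
By the pumping lemma, s = xyz for some x, y, z with |xy| ≤ p, |y| ≥ 1, and xy^i z ∈ L for every i ≥ 0.
Since |xy| ≤ p and the first p symbols of s are all a's, we must have y = a^k for some k with 1 ≤ k ≤ p.

Take i = 0: xy⁰z = a^(p − k) b^p.
This string has p − k a's but p b's, and p − k < p because k ≥ 1. So xy⁰z ∉ L.

This contradicts the pumping lemma, which requires xy^i z ∈ L for all i ≥ 0.
Hence L = {a^n b^n : n ≥ 0} is not regular. ∎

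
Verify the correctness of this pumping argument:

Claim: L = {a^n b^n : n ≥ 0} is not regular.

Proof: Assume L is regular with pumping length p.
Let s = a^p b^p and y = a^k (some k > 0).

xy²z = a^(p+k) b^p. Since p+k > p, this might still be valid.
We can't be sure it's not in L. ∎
The proof is INCORRECT.

Error: The conclusion is wrong.
xy²z = a^(p+k) b^p is definitely NOT in L because the number of a's (p+k) ≠ number of b's (p).
The proof incorrectly doubts what is actually a valid contradiction.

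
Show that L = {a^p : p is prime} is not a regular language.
Assume for contradiction that L is regular, and let p ≥ 1 be the pumping length given by the pumping lemma.
Choose a prime q with q ≥ p (one exists because there are infinitely many primes) and let s = a^q. Then s ∈ L and |s| = q ≥ p.
By the pumping lemma, s = xyz for some x, y, z with |xy| ≤ p, |y| ≥ 1, and xy^i z ∈ L for every i ≥ 0.
Here y = a^k for some k with 1 ≤ k ≤ p, and xy^i z = a^(q + (i − 1)k) for every i ≥ 0.

Take i = q + 1: |xy^(q+1) z| = q + qk = q(k + 1).
Both factors satisfy q ≥ 2 and k + 1 ≥ 2, so q(k + 1) is composite, and xy^(q+1) z ∉ L.

This contradicts the pumping lemma, which requires xy^i z ∈ L for all i ≥ 0.
Hence L = {a^p : p is prime} is not regular. ∎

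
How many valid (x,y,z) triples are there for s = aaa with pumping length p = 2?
3

For s = 'aaa' with pumping length p = 2:

Constraints: |xy| ≤ 2, |y| > 0

Valid decompositions (|xy| ≤ p, |y| ≥ 1):
  • x='', y='a', z='aa'
  • x='a', y='a', z='a'
  • x='', y='aa', z='a'

Total count: 3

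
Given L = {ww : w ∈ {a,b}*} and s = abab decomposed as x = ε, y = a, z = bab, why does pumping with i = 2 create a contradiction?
xy²z = aabab ∉ L

Pumping with i = 2 replaces y = a by y² = aa:
- Original: s = xyz = abab; abab splits into halves ab · ab, which are equal, so it is in L (w = ab)
- Pumped: xy²z = ε · aa · bab = aabab
- aabab has odd length 5, so it cannot be written as ww and is not in L

The pumping lemma would require xy²z ∈ L, so this decomposition yields a contradiction.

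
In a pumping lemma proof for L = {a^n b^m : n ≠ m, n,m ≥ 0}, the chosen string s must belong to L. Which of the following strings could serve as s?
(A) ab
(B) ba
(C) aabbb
(C) aabbb

The pumping lemma is applied to a string s that lies in L, so first check membership of each option:
- (A) ab = a^1 b^1 has n = m = 1, so it is not in L ✗
- (B) ba has an a after a b, so it is not of the form a^n b^m and is not in L ✗
- (C) aabbb = a^2 b^3 with 2 ≠ 3, so it is in L ✓

Only (C) aabbb is in L, so it is the only candidate that could play the role of s.
(In a complete proof one picks s in terms of the pumping length p so that |s| ≥ p is guaranteed; a fixed string like aabbb illustrates the shape of such an s.)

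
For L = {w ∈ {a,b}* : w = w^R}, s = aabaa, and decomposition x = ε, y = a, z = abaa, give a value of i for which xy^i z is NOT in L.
i = 2

xy²z = ε · aa · abaa = aaabaa; aaabaa reversed is aabaaa ≠ aaabaa, so it is not a palindrome and is not in L.
(Other choices also work, e.g. i = 0, 3; only i = 1 is guaranteed to stay in L since xy¹z = s.)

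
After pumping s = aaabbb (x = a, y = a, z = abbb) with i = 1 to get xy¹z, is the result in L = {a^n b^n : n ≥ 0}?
Yes

xy¹z = a · a · abbb = aaabbb.
aaabbb = a^3 b^3 has equal counts (3 = 3), so it is in L.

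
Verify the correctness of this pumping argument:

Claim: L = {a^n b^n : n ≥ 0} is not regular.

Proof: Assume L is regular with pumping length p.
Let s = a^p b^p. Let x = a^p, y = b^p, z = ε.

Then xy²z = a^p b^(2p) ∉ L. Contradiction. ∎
The proof is INCORRECT.

Error: The decomposition violates |xy| ≤ p.
With x = a^p and y = b^p, we have |xy| = 2p > p.
The pumping lemma requires |xy| ≤ p, so y must be within the first p characters.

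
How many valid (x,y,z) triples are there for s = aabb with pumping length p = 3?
6

For s = 'aabb' with pumping length p = 3:

Constraints: |xy| ≤ 3, |y| > 0

Valid decompositions (|xy| ≤ p, |y| ≥ 1):
  • x='', y='a', z='abb'
  • x='a', y='a', z='bb'
  • x='', y='aa', z='bb'
  • x='aa', y='b', z='b'
  • x='a', y='ab', z='b'
  • x='', y='aab', z='b'

Total count: 6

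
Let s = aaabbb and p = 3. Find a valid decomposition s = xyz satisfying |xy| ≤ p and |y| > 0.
x = '', y = 'a', z = 'aabbb'

For s = aaabbb and p = 3, one valid decomposition is:
- x = '' (length 0)
- y = 'a' (length 1)
- z = 'aabbb' (length 5)

Verification:
- xyz = '' + 'a' + 'aabbb' = aaabbb ✓
- |xy| = 1 ≤ 3 ✓
- |y| = 1 > 0 ✓

All pumping lemma constraints are satisfied.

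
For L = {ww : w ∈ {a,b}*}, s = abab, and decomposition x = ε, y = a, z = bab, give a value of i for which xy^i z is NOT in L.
i = 2

xy²z = ε · aa · bab = aabab; aabab has odd length 5, so it cannot be written as ww and is not in L.
(Other choices also work, e.g. i = 0, 3; only i = 1 is guaranteed to stay in L since xy¹z = s.)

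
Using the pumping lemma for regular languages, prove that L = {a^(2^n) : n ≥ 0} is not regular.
Assume for contradiction that L is regular, and let p ≥ 1 be the pumping length given by the pumping lemma.
Choose s = a^(2^p). Then s ∈ L and |s| = 2^p ≥ p.
By the pumping lemma, s = xyz for some x, y, z with |xy| ≤ p, |y| ≥ 1, and xy^i z ∈ L for every i ≥ 0.
Here y = a^k for some k with 1 ≤ k ≤ |xy| ≤ p, and p < 2^p.

Take i = 2: |xy²z| = 2^p + k.
Now 2^p < 2^p + k ≤ 2^p + p < 2^p + 2^p = 2^(p+1).
So |xy²z| lies strictly between the consecutive powers of two 2^p and 2^(p+1), hence is not a power of 2, and xy²z ∉ L.

This contradicts the pumping lemma, which requires xy^i z ∈ L for all i ≥ 0.
Hence L = {a^(2^n) : n ≥ 0} is not regular. ∎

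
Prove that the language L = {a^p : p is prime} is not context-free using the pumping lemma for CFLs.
Assume for contradiction that L is context-free, and let p ≥ 1 be the pumping length given by the pumping lemma for CFLs.
Choose a prime q with q ≥ p and let s = a^q. Then s ∈ L and |s| = q ≥ p.
By the CFL pumping lemma, s = uvxyz for some u, v, x, y, z with |vxy| ≤ p, |vy| ≥ 1, and uv^i xy^i z ∈ L for every i ≥ 0.
All symbols are a's, so only lengths matter: let k = |vy|, with 1 ≤ k ≤ p. Then |uv^i xy^i z| = q + (i − 1)k.

Take i = q + 1: the length is q + qk = q(k + 1).
Both factors satisfy q ≥ 2 and k + 1 ≥ 2, so q(k + 1) is composite and uv^(q+1) xy^(q+1) z ∉ L.

This contradicts the CFL pumping lemma, which requires uv^i xy^i z ∈ L for all i ≥ 0.
Hence L = {a^p : p is prime} is not context-free. ∎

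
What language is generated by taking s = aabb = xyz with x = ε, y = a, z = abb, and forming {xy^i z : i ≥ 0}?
{xy^i z : i ≥ 0} = {a^(i+1) b^2 : i ≥ 0} = {abb, aabb, aaabb, ...}

With x = ε, y = a, z = abb: Starting with aabb and pumping the first 'a' (z = abb keeps the second 'a'), we get strings with i+1 a's followed by 2 b's for i = 0, 1, 2, ...; note bb is not produced because z always contributes one a.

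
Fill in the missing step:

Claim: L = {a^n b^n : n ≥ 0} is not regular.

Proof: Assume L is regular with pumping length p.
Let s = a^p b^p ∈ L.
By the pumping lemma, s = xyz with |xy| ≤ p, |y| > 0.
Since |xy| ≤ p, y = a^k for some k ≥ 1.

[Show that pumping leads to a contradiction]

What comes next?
Consider xy²z = a^(p+k) b^p.

Since k ≥ 1, we have p + k > p.
So xy²z has more a's than b's: (p+k) a's vs p b's.
This means xy²z ∉ L because a^n b^n requires equal counts.

This contradicts the pumping lemma which states xy²z ∈ L.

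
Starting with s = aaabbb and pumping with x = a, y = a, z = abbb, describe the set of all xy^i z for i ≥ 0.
{xy^i z : i ≥ 0} = {a^(2+i) b^3 : i ≥ 0} = {aabbb, aaabbb, aaaabbb, ...}

With x = a, y = a, z = abbb: Starting with aaabbb and pumping the second 'a', we get strings with 2+i a's followed by 3 b's for i = 0, 1, 2, ...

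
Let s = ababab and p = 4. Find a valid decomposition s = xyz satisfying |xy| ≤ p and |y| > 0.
x = 'aba', y = 'b', z = 'ab'

For s = ababab and p = 4, one valid decomposition is:
- x = 'aba' (length 3)
- y = 'b' (length 1)
- z = 'ab' (length 2)

Verification:
- xyz = 'aba' + 'b' + 'ab' = ababab ✓
- |xy| = 4 ≤ 4 ✓
- |y| = 1 > 0 ✓

All pumping lemma constraints are satisfied.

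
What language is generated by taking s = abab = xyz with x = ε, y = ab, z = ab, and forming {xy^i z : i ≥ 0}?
{xy^i z : i ≥ 0} = {(ab)^(i+1) : i ≥ 0} = {ab, abab, ababab, ...}

With x = ε, y = ab, z = ab: Pumping 'ab' gives strings of alternating a's and b's.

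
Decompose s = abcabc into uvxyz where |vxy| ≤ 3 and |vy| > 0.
u='ab', v='c', x='a', y='b', z='c'

For s = abcabc with pumping length p = 3:

One valid decomposition:
- u = 'ab'
- v = 'c'
- x = 'a'
- y = 'b'
- z = 'c'

Verification:
- uvxyz = 'ab' + 'c' + 'a' + 'b' + 'c' = abcabc ✓
- |vxy| = |'cab'| = 3 ≤ 3 ✓
- |vy| = |'cb'| = 2 > 0 ✓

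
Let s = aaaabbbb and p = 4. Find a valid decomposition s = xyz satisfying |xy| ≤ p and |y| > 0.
x = '', y = 'a', z = 'aaabbbb'

For s = aaaabbbb and p = 4, one valid decomposition is:
- x = '' (length 0)
- y = 'a' (length 1)
- z = 'aaabbbb' (length 7)

Verification:
- xyz = '' + 'a' + 'aaabbbb' = aaaabbbb ✓
- |xy| = 1 ≤ 4 ✓
- |y| = 1 > 0 ✓

All pumping lemma constraints are satisfied.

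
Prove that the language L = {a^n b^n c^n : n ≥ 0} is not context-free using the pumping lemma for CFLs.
Assume for contradiction that L is context-free, and let p ≥ 1 be the pumping length given by the pumping lemma for CFLs.
Choose s = a^p b^p c^p. Then s ∈ L and |s| = 3p ≥ p.
By the CFL pumping lemma, s = uvxyz for some u, v, x, y, z with |vxy| ≤ p, |vy| ≥ 1, and uv^i xy^i z ∈ L for every i ≥ 0.

Because |vxy| ≤ p, the window vxy cannot contain both an a and a c: any substring of s containing both must include the entire block b^p plus at least one a and one c, so it has length ≥ p + 2 > p.
Hence at least one of the letters a, c does not occur in vy at all.

Take i = 0: the string uxz is obtained from s by deleting |vy| ≥ 1 symbols, so |uxz| = 3p − |vy| < 3p.
But the letter (a or c) that does not occur in vy still occurs exactly p times in uxz. Every string of L with exactly p copies of some letter is a^p b^p c^p, of length 3p. Since |uxz| < 3p, uxz ∉ L.

This contradicts the CFL pumping lemma, which requires uv^i xy^i z ∈ L for all i ≥ 0.
Hence L = {a^n b^n c^n : n ≥ 0} is not context-free. ∎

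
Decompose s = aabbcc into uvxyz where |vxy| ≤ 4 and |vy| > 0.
u='a', v='a', x='bb', y='c', z='c'

For s = aabbcc with pumping length p = 4:

One valid decomposition:
- u = 'a'
- v = 'a'
- x = 'bb'
- y = 'c'
- z = 'c'

Verification:
- uvxyz = 'a' + 'a' + 'bb' + 'c' + 'c' = aabbcc ✓
- |vxy| = |'abbc'| = 4 ≤ 4 ✓
- |vy| = |'ac'| = 2 > 0 ✓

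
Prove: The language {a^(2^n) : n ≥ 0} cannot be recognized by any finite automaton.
Assume for contradiction that L is regular, and let p ≥ 1 be the pumping length given by the pumping lemma.
Choose s = a^(2^p). Then s ∈ L and |s| = 2^p ≥ p.
By the pumping lemma, s = xyz for some x, y, z with |xy| ≤ p, |y| ≥ 1, and xy^i z ∈ L for every i ≥ 0.
Here y = a^k for some k with 1 ≤ k ≤ |xy| ≤ p, and p < 2^p.

Take i = 2: |xy²z| = 2^p + k.
Now 2^p < 2^p + k ≤ 2^p + p < 2^p + 2^p = 2^(p+1).
So |xy²z| lies strictly between the consecutive powers of two 2^p and 2^(p+1), hence is not a power of 2, and xy²z ∉ L.

This contradicts the pumping lemma, which requires xy^i z ∈ L for all i ≥ 0.
Hence L = {a^(2^n) : n ≥ 0} is not regular. ∎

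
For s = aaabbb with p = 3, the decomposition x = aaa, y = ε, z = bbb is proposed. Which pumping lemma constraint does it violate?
Violated: |y| > 0

The decomposition x = aaa, y = ε, z = bbb for s = aaabbb with p = 3
violates the constraint: |y| > 0

|y| = 0, but the pumping lemma requires |y| > 0 (y must be non-empty).

Pumping lemma constraints:
1. xyz = s (decomposition is valid)
2. |xy| ≤ p
3. |y| > 0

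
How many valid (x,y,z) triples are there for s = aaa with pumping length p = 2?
3

For s = 'aaa' with pumping length p = 2:

Constraints: |xy| ≤ 2, |y| > 0

Valid decompositions (|xy| ≤ p, |y| ≥ 1):
  • x='', y='a', z='aa'
  • x='a', y='a', z='a'
  • x='', y='aa', z='a'

Total count: 3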